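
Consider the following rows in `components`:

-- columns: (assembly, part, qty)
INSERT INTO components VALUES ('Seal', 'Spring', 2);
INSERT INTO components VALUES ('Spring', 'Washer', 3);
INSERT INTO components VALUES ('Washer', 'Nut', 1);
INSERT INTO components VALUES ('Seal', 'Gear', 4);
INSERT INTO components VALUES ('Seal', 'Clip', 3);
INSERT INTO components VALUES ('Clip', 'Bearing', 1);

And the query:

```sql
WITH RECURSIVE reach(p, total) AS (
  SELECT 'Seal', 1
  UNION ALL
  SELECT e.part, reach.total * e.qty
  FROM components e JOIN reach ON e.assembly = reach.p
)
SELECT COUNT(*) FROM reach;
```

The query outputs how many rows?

Base: (Seal, total=1).
Iteration 1: components of {Seal} -> Clip = 1*3 = 3, Gear = 1*4 = 4, Spring = 1*2 = 2.
Iteration 2: components of {Clip,Gear,Spring} -> Bearing = 3*1 = 3, Washer = 2*3 = 6.
Iteration 3: components of {Bearing,Washer} -> Nut = 6*1 = 6.
Iteration 4: no further components; recursion stops.
Total rows emitted: 7.

7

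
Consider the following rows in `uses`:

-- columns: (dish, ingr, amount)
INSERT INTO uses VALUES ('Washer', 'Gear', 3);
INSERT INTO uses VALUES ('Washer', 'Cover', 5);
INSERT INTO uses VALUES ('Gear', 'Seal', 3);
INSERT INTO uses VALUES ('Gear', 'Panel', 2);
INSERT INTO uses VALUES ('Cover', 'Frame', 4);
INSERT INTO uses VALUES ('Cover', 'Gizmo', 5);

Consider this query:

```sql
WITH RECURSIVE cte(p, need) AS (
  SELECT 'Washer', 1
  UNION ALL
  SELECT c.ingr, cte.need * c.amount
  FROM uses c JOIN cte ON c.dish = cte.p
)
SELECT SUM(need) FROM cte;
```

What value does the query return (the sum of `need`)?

Base: (Washer, need=1).
Iteration 1: components of {Washer} -> Cover = 1*5 = 5, Gear = 1*3 = 3.
Iteration 2: components of {Cover,Gear} -> Frame = 5*4 = 20, Gizmo = 5*5 = 25, Panel = 3*2 = 6, Seal = 3*3 = 9.
Iteration 3: no further components; recursion stops.
SUM(need) = 1 + 3 + 5 + 9 + 6 + 20 + 25 = 69.

69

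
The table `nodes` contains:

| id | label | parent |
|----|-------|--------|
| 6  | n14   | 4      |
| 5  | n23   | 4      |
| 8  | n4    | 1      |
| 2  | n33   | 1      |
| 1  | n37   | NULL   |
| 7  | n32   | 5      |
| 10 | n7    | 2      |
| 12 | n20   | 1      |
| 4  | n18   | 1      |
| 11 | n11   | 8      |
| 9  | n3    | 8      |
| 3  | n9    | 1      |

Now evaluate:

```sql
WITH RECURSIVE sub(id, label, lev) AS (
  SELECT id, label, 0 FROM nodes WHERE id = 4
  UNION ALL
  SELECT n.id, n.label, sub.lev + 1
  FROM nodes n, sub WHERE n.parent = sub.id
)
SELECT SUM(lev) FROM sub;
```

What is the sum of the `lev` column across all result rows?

Base: id=4 (n18) at lev 0.
Iteration 1: rows with parent in {4} -> n23 (id 5, lev 1), n14 (id 6, lev 1).
Iteration 2: rows with parent in {5,6} -> n32 (id 7, lev 2).
Iteration 3: no rows with parent in {7}; recursion stops.
SUM(lev) = 0 + 1 + 1 + 2 = 4.

4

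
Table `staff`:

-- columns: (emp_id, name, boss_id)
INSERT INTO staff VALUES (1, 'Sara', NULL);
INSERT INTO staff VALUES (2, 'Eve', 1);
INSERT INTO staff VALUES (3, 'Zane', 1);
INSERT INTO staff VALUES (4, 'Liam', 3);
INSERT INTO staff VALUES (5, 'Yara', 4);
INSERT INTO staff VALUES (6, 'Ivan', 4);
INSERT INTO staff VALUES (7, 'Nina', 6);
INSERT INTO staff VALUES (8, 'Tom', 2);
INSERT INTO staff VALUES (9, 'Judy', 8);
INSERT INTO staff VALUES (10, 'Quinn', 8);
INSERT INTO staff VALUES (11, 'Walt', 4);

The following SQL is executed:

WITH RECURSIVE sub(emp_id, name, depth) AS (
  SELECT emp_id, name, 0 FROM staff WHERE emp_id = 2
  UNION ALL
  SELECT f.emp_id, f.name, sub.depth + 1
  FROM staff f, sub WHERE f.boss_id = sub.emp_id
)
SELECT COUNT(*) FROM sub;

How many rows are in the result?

Base: emp_id=2 (Eve) at depth 0.
Iteration 1: rows with boss_id in {2} -> Tom (id 8, depth 1).
Iteration 2: rows with boss_id in {8} -> Judy (id 9, depth 2), Quinn (id 10, depth 2).
Iteration 3: no rows with boss_id in {9,10}; recursion stops.
Total rows emitted: 4.

4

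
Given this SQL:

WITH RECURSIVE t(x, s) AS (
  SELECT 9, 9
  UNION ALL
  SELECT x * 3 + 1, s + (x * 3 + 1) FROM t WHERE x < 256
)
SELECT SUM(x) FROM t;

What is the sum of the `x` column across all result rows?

378

Base: x=9, s=9.
Iteration 1: 9 < 256 holds -> x = 9 * 3 + 1 = 28, s = 9 + 28 = 37.
Iteration 2: 28 < 256 holds -> x = 28 * 3 + 1 = 85, s = 37 + 85 = 122.
Iteration 3: 85 < 256 holds -> x = 85 * 3 + 1 = 256, s = 122 + 256 = 378.
Iteration 4: 256 < 256 fails; recursion stops.
SUM(x) = 9 + 28 + 85 + 256 = 378.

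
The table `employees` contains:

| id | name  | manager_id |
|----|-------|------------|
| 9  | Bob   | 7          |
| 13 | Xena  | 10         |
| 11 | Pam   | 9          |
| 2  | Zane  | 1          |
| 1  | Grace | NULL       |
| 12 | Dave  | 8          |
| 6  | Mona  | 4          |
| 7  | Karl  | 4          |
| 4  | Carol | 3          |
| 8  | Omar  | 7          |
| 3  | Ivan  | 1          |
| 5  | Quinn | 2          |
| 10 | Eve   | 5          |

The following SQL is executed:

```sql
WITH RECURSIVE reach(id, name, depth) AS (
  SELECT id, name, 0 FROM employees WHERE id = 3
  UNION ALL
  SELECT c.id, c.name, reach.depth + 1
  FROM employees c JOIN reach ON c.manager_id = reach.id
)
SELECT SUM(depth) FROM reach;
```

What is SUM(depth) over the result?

19

Base: id=3 (Ivan) at depth 0.
Iteration 1: rows with manager_id in {3} -> Carol (id 4, depth 1).
Iteration 2: rows with manager_id in {4} -> Mona (id 6, depth 2), Karl (id 7, depth 2).
Iteration 3: rows with manager_id in {6,7} -> Omar (id 8, depth 3), Bob (id 9, depth 3).
Iteration 4: rows with manager_id in {8,9} -> Pam (id 11, depth 4), Dave (id 12, depth 4).
Iteration 5: no rows with manager_id in {11,12}; recursion stops.
SUM(depth) = 0 + 1 + 2 + 2 + 3 + 3 + 4 + 4 = 19.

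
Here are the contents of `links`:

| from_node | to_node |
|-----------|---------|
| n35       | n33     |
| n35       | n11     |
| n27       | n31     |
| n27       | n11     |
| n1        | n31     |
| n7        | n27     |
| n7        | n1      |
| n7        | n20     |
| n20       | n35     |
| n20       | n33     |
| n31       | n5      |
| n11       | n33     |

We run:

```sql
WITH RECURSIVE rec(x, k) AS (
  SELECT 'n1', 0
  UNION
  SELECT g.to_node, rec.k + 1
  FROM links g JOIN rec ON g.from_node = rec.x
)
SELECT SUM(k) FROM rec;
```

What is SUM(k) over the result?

Base: (n1, k=0).
Iteration 1: edges from {n1} -> (n31, k=1).
Iteration 2: edges from {n31} -> (n5, k=2).
Iteration 3: no outgoing edges from {n5}; recursion stops.
SUM(k) = 0 + 1 + 2 = 3.

3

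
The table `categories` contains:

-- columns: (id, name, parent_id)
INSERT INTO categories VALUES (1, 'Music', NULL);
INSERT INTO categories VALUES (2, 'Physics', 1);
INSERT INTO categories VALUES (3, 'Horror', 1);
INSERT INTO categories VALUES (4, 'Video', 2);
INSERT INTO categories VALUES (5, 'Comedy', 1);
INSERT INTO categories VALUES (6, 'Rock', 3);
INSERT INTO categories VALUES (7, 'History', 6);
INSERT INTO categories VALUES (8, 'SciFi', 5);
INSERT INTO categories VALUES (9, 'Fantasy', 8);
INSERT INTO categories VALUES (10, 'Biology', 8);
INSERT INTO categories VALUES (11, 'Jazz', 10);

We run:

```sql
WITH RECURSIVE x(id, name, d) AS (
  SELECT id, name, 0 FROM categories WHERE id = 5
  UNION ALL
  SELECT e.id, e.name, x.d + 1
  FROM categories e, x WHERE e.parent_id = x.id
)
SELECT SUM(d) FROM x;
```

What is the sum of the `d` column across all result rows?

Base: id=5 (Comedy) at d 0.
Iteration 1: rows with parent_id in {5} -> SciFi (id 8, d 1).
Iteration 2: rows with parent_id in {8} -> Fantasy (id 9, d 2), Biology (id 10, d 2).
Iteration 3: rows with parent_id in {9,10} -> Jazz (id 11, d 3).
Iteration 4: no rows with parent_id in {11}; recursion stops.
SUM(d) = 0 + 1 + 2 + 2 + 3 = 8.

8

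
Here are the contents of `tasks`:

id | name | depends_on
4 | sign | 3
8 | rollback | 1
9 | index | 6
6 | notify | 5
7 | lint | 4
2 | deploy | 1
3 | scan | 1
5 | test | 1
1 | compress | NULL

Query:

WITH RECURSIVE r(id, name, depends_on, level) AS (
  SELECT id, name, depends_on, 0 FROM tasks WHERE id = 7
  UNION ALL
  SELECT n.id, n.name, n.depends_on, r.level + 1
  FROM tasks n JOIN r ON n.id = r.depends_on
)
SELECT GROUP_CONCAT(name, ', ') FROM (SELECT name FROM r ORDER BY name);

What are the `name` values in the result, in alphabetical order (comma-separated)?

Base: id=7 (lint), depends_on=4, level 0.
Iteration 1: join on id=4 -> sign (id 4, depends_on=3, level 1).
Iteration 2: join on id=3 -> scan (id 3, depends_on=1, level 2).
Iteration 3: join on id=1 -> compress (id 1, depends_on=NULL, level 3).
Iteration 4: depends_on is NULL; no match; recursion stops.

compress, lint, scan, sign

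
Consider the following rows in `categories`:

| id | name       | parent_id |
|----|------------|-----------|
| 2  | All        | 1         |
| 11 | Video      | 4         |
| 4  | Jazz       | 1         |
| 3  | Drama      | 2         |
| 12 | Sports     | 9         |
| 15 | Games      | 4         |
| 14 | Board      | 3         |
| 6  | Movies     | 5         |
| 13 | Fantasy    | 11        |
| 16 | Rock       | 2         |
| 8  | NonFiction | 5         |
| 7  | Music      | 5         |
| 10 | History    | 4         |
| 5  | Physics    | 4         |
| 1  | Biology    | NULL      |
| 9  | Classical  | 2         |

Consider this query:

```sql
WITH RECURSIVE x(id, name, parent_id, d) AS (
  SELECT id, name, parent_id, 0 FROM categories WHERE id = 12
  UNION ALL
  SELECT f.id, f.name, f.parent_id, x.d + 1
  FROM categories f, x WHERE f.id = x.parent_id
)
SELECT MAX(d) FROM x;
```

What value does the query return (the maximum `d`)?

Base: id=12 (Sports), parent_id=9, d 0.
Iteration 1: join on id=9 -> Classical (id 9, parent_id=2, d 1).
Iteration 2: join on id=2 -> All (id 2, parent_id=1, d 2).
Iteration 3: join on id=1 -> Biology (id 1, parent_id=NULL, d 3).
Iteration 4: parent_id is NULL; no match; recursion stops.
d values: 0, 1, 2, 3; the maximum is 3.

3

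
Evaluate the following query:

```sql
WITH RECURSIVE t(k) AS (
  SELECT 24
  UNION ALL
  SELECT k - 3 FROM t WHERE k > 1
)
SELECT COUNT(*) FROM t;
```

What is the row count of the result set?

Base: k=24.
Iteration 1: 24 > 1 holds -> k = 24 - 3 = 21.
Iteration 2: 21 > 1 holds -> k = 21 - 3 = 18.
Iteration 3: 18 > 1 holds -> k = 18 - 3 = 15.
Iteration 4: 15 > 1 holds -> k = 15 - 3 = 12.
Iteration 5: 12 > 1 holds -> k = 12 - 3 = 9.
Iteration 6: 9 > 1 holds -> k = 9 - 3 = 6.
Iteration 7: 6 > 1 holds -> k = 6 - 3 = 3.
Iteration 8: 3 > 1 holds -> k = 3 - 3 = 0.
Iteration 9: 0 > 1 fails; recursion stops.
Total rows emitted: 9.

9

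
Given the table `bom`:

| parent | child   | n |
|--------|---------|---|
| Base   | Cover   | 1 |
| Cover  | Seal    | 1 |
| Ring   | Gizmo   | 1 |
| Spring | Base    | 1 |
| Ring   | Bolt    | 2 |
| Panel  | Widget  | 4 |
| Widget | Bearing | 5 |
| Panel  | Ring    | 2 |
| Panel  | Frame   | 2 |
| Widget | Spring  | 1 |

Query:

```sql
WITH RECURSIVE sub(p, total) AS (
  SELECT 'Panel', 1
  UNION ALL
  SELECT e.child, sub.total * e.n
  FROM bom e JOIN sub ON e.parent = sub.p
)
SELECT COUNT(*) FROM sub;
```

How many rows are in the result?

Base: (Panel, total=1).
Iteration 1: components of {Panel} -> Frame = 1*2 = 2, Ring = 1*2 = 2, Widget = 1*4 = 4.
Iteration 2: components of {Frame,Ring,Widget} -> Bearing = 4*5 = 20, Bolt = 2*2 = 4, Gizmo = 2*1 = 2, Spring = 4*1 = 4.
Iteration 3: components of {Bearing,Bolt,Gizmo,Spring} -> Base = 4*1 = 4.
Iteration 4: components of {Base} -> Cover = 4*1 = 4.
Iteration 5: components of {Cover} -> Seal = 4*1 = 4.
Iteration 6: no further components; recursion stops.
Total rows emitted: 11.

11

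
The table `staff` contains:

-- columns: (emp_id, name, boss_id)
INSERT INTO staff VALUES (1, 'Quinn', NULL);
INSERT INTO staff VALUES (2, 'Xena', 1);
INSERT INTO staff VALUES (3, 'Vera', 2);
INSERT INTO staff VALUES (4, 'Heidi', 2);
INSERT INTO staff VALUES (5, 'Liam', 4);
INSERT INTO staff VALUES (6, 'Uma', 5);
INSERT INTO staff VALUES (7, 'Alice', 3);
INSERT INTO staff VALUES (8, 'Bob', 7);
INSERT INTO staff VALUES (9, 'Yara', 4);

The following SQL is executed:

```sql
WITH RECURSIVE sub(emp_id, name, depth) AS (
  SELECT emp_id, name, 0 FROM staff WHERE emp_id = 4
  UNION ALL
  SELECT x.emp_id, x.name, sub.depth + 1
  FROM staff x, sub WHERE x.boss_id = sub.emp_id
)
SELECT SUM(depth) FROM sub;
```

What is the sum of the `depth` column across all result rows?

Base: emp_id=4 (Heidi) at depth 0.
Iteration 1: rows with boss_id in {4} -> Liam (id 5, depth 1), Yara (id 9, depth 1).
Iteration 2: rows with boss_id in {5,9} -> Uma (id 6, depth 2).
Iteration 3: no rows with boss_id in {6}; recursion stops.
SUM(depth) = 0 + 1 + 1 + 2 = 4.

4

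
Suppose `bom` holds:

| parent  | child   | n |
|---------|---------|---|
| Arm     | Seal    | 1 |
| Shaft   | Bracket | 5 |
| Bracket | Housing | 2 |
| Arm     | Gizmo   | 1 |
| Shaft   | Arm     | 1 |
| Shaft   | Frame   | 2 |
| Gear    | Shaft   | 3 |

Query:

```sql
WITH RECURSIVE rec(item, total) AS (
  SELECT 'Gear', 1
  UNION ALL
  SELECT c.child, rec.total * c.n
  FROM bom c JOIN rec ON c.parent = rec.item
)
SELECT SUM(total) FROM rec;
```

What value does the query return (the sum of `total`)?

Base: (Gear, total=1).
Iteration 1: components of {Gear} -> Shaft = 1*3 = 3.
Iteration 2: components of {Shaft} -> Arm = 3*1 = 3, Bracket = 3*5 = 15, Frame = 3*2 = 6.
Iteration 3: components of {Arm,Bracket,Frame} -> Gizmo = 3*1 = 3, Housing = 15*2 = 30, Seal = 3*1 = 3.
Iteration 4: no further components; recursion stops.
SUM(total) = 1 + 3 + 6 + 15 + 3 + 30 + 3 + 3 = 64.

64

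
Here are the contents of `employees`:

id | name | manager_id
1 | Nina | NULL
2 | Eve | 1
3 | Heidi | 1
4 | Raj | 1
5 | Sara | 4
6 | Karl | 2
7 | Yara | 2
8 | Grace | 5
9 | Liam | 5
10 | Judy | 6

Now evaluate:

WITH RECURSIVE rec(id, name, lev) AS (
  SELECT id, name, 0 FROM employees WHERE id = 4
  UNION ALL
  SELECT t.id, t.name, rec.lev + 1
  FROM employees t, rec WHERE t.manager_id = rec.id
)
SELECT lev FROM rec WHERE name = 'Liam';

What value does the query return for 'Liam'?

2

Base: id=4 (Raj) at lev 0.
Iteration 1: rows with manager_id in {4} -> Sara (id 5, lev 1).
Iteration 2: rows with manager_id in {5} -> Grace (id 8, lev 2), Liam (id 9, lev 2).
Iteration 3: no rows with manager_id in {8,9}; recursion stops.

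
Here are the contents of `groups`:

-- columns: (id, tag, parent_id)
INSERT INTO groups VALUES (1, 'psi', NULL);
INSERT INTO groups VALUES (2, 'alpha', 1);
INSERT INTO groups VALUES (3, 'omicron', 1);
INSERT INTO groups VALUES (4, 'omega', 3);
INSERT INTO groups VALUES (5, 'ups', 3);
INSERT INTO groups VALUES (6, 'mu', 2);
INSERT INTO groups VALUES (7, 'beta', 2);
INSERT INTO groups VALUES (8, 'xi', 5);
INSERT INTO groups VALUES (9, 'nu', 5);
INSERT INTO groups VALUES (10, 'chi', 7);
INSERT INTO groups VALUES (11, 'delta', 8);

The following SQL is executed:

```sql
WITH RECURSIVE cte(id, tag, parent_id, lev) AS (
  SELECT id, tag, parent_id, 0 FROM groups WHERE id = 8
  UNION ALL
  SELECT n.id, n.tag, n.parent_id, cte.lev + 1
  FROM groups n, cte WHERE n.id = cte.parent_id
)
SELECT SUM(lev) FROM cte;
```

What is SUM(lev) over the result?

Base: id=8 (xi), parent_id=5, lev 0.
Iteration 1: join on id=5 -> ups (id 5, parent_id=3, lev 1).
Iteration 2: join on id=3 -> omicron (id 3, parent_id=1, lev 2).
Iteration 3: join on id=1 -> psi (id 1, parent_id=NULL, lev 3).
Iteration 4: parent_id is NULL; no match; recursion stops.
SUM(lev) = 0 + 1 + 2 + 3 = 6.

6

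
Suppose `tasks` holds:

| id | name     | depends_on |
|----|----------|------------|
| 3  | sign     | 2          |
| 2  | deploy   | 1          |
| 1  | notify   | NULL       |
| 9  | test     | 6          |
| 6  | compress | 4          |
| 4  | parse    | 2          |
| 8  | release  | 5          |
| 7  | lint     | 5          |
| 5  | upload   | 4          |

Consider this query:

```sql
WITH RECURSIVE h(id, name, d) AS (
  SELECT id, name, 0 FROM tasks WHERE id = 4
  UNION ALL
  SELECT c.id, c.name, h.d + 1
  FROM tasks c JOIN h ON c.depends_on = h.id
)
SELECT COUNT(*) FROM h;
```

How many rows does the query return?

6

Base: id=4 (parse) at d 0.
Iteration 1: rows with depends_on in {4} -> upload (id 5, d 1), compress (id 6, d 1).
Iteration 2: rows with depends_on in {5,6} -> lint (id 7, d 2), release (id 8, d 2), test (id 9, d 2).
Iteration 3: no rows with depends_on in {7,8,9}; recursion stops.
Total rows emitted: 6.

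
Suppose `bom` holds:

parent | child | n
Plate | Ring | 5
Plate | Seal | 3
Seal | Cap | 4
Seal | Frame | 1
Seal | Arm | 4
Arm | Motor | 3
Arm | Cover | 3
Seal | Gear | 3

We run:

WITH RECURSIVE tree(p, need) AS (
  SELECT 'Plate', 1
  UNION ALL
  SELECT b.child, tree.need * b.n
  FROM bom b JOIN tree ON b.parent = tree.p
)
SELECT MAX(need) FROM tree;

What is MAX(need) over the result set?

Base: (Plate, need=1).
Iteration 1: components of {Plate} -> Ring = 1*5 = 5, Seal = 1*3 = 3.
Iteration 2: components of {Ring,Seal} -> Arm = 3*4 = 12, Cap = 3*4 = 12, Frame = 3*1 = 3, Gear = 3*3 = 9.
Iteration 3: components of {Arm,Cap,Frame,Gear} -> Cover = 12*3 = 36, Motor = 12*3 = 36.
Iteration 4: no further components; recursion stops.
need values: 1, 5, 3, 12, 3, 12, 9, 36, 36; the maximum is 36.

36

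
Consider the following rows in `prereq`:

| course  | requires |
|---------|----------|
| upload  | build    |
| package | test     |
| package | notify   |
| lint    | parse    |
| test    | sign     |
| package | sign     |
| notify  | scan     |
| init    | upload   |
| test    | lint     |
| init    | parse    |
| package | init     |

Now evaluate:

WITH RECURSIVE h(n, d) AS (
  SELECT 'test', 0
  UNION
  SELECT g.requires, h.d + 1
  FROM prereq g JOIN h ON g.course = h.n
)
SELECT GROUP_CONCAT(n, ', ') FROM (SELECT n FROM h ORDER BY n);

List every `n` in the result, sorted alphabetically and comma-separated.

lint, parse, sign, test

Base: (test, d=0).
Iteration 1: edges from {test} -> (lint, d=1), (sign, d=1).
Iteration 2: edges from {lint,sign} -> (parse, d=2).
Iteration 3: no outgoing edges from {parse}; recursion stops.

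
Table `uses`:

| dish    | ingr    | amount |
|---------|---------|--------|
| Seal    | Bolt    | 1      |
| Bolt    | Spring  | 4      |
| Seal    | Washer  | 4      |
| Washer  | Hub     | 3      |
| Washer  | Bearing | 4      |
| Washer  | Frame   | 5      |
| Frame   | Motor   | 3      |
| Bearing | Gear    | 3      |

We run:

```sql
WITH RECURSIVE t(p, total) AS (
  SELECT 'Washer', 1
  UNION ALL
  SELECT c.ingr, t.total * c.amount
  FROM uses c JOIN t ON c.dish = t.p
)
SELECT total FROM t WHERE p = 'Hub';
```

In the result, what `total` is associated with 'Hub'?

Base: (Washer, total=1).
Iteration 1: components of {Washer} -> Bearing = 1*4 = 4, Frame = 1*5 = 5, Hub = 1*3 = 3.
Iteration 2: components of {Bearing,Frame,Hub} -> Gear = 4*3 = 12, Motor = 5*3 = 15.
Iteration 3: no further components; recursion stops.

3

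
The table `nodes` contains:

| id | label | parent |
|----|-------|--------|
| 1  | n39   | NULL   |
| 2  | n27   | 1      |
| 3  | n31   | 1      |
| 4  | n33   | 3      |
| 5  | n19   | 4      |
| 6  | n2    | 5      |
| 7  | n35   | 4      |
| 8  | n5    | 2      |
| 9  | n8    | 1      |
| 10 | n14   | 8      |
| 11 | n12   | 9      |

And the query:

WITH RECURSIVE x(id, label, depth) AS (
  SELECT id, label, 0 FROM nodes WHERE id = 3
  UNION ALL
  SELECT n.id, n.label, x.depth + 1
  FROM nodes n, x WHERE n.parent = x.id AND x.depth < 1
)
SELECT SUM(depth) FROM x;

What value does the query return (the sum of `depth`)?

1

Base: id=3 (n31) at depth 0.
Iteration 1: rows with parent in {3} -> n33 (id 4, depth 1).
Iteration 2: depth < 1 fails for all current rows; recursion stops.
SUM(depth) = 0 + 1 = 1.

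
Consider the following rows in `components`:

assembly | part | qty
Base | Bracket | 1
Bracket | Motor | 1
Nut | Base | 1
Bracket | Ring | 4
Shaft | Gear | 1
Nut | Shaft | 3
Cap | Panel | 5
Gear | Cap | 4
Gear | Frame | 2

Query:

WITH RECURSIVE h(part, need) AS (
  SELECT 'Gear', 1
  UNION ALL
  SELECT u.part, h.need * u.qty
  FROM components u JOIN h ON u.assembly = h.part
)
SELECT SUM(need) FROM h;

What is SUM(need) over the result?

Base: (Gear, need=1).
Iteration 1: components of {Gear} -> Cap = 1*4 = 4, Frame = 1*2 = 2.
Iteration 2: components of {Cap,Frame} -> Panel = 4*5 = 20.
Iteration 3: no further components; recursion stops.
SUM(need) = 1 + 2 + 4 + 20 = 27.

27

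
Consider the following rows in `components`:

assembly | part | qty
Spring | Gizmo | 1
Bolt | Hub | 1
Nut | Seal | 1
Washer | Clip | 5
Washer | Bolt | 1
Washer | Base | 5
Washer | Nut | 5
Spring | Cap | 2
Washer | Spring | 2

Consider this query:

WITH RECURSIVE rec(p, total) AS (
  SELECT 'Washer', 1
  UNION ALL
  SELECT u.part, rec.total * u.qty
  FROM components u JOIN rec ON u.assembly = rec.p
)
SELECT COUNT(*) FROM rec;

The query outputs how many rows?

10

Base: (Washer, total=1).
Iteration 1: components of {Washer} -> Base = 1*5 = 5, Bolt = 1*1 = 1, Clip = 1*5 = 5, Nut = 1*5 = 5, Spring = 1*2 = 2.
Iteration 2: components of {Base,Bolt,Clip,Nut,Spring} -> Cap = 2*2 = 4, Gizmo = 2*1 = 2, Hub = 1*1 = 1, Seal = 5*1 = 5.
Iteration 3: no further components; recursion stops.
Total rows emitted: 10.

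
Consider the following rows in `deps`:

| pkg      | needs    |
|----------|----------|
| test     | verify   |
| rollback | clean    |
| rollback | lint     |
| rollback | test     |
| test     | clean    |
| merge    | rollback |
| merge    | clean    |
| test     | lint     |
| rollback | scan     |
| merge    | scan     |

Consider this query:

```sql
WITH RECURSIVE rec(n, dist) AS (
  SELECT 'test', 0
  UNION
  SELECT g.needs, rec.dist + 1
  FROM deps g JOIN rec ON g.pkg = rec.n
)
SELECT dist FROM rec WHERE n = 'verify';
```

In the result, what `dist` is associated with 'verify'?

1

Base: (test, dist=0).
Iteration 1: edges from {test} -> (clean, dist=1), (lint, dist=1), (verify, dist=1).
Iteration 2: no outgoing edges from {clean,lint,verify}; recursion stops.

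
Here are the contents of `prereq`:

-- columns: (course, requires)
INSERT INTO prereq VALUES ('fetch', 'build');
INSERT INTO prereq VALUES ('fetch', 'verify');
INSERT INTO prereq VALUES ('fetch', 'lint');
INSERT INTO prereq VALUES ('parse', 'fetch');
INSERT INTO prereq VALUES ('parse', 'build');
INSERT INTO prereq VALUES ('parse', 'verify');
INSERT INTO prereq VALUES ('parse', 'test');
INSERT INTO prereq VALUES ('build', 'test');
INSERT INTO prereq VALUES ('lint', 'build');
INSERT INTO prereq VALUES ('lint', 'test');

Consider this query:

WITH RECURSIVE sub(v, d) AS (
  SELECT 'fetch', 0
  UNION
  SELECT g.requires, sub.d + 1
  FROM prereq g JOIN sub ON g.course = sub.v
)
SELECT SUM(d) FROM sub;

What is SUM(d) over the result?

Base: (fetch, d=0).
Iteration 1: edges from {fetch} -> (build, d=1), (lint, d=1), (verify, d=1).
Iteration 2: edges from {build,lint,verify} -> (build, d=2), (test, d=2). [UNION drops 1 duplicate row(s)]
Iteration 3: edges from {build,test} -> (test, d=3).
Iteration 4: no outgoing edges from {test}; recursion stops.
SUM(d) = 0 + 1 + 1 + 1 + 2 + 2 + 3 = 10.

10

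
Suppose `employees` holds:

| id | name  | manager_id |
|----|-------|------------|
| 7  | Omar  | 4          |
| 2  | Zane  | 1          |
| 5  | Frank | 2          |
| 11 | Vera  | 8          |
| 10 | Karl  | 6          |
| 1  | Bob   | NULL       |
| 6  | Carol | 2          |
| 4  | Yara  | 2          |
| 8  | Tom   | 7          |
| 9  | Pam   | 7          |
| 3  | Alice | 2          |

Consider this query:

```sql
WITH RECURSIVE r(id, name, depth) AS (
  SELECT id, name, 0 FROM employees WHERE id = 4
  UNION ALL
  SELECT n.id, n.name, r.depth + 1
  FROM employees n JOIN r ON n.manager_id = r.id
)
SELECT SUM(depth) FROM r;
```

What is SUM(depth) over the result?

Base: id=4 (Yara) at depth 0.
Iteration 1: rows with manager_id in {4} -> Omar (id 7, depth 1).
Iteration 2: rows with manager_id in {7} -> Tom (id 8, depth 2), Pam (id 9, depth 2).
Iteration 3: rows with manager_id in {8,9} -> Vera (id 11, depth 3).
Iteration 4: no rows with manager_id in {11}; recursion stops.
SUM(depth) = 0 + 1 + 2 + 2 + 3 = 8.

8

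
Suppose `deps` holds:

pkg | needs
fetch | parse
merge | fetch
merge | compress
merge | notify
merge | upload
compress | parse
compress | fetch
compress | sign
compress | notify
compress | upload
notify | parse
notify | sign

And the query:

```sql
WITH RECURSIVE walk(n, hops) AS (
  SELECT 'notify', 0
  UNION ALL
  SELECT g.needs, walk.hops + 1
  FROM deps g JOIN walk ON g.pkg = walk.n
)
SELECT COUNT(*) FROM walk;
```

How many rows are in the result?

3

Base: (notify, hops=0).
Iteration 1: edges from {notify} -> (parse, hops=1), (sign, hops=1).
Iteration 2: no outgoing edges from {parse,sign}; recursion stops.
Total rows emitted: 3.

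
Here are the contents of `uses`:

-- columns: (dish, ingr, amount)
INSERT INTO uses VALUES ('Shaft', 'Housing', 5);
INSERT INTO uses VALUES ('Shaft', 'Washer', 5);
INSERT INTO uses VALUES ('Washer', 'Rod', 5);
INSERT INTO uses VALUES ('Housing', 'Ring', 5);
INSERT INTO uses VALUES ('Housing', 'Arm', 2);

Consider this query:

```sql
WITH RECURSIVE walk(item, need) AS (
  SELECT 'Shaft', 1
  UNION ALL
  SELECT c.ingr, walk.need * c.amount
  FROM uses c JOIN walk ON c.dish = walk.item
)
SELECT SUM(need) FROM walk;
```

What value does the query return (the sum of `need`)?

Base: (Shaft, need=1).
Iteration 1: components of {Shaft} -> Housing = 1*5 = 5, Washer = 1*5 = 5.
Iteration 2: components of {Housing,Washer} -> Arm = 5*2 = 10, Ring = 5*5 = 25, Rod = 5*5 = 25.
Iteration 3: no further components; recursion stops.
SUM(need) = 1 + 5 + 5 + 25 + 10 + 25 = 71.

71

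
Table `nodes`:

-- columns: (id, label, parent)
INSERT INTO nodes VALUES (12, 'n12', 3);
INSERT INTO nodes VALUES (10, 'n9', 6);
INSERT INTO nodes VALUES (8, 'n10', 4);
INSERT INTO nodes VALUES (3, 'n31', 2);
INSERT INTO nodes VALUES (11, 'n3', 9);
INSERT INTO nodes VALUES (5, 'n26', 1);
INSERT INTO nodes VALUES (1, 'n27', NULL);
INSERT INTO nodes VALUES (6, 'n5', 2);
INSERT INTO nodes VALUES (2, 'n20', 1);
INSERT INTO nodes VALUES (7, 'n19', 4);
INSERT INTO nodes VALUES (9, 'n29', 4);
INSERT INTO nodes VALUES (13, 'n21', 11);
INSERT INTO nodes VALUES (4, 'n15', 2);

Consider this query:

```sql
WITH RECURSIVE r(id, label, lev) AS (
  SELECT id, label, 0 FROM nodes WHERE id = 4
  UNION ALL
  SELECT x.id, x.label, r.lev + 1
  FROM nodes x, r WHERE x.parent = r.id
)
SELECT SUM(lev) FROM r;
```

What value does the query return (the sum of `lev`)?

Base: id=4 (n15) at lev 0.
Iteration 1: rows with parent in {4} -> n19 (id 7, lev 1), n10 (id 8, lev 1), n29 (id 9, lev 1).
Iteration 2: rows with parent in {7,8,9} -> n3 (id 11, lev 2).
Iteration 3: rows with parent in {11} -> n21 (id 13, lev 3).
Iteration 4: no rows with parent in {13}; recursion stops.
SUM(lev) = 0 + 1 + 1 + 1 + 2 + 3 = 8.

8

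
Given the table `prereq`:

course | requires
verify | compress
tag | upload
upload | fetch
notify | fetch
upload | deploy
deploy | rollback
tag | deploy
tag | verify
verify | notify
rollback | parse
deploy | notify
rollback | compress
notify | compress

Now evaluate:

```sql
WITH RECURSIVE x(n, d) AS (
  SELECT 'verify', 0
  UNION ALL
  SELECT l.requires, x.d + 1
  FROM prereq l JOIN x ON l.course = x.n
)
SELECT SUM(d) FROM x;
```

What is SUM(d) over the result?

6

Base: (verify, d=0).
Iteration 1: edges from {verify} -> (compress, d=1), (notify, d=1).
Iteration 2: edges from {compress,notify} -> (compress, d=2), (fetch, d=2).
Iteration 3: no outgoing edges from {compress,fetch}; recursion stops.
SUM(d) = 0 + 1 + 1 + 2 + 2 = 6.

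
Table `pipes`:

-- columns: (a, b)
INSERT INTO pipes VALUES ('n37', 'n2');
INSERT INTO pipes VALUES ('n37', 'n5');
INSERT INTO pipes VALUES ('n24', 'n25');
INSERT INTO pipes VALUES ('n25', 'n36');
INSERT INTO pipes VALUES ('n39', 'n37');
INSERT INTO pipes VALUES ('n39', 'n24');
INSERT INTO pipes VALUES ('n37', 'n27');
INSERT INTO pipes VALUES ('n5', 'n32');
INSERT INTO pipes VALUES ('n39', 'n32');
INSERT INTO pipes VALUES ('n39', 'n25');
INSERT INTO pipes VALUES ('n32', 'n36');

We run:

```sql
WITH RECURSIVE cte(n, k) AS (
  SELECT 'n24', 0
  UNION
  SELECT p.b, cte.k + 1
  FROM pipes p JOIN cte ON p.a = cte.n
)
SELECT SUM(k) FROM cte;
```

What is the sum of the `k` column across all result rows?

3

Base: (n24, k=0).
Iteration 1: edges from {n24} -> (n25, k=1).
Iteration 2: edges from {n25} -> (n36, k=2).
Iteration 3: no outgoing edges from {n36}; recursion stops.
SUM(k) = 0 + 1 + 2 = 3.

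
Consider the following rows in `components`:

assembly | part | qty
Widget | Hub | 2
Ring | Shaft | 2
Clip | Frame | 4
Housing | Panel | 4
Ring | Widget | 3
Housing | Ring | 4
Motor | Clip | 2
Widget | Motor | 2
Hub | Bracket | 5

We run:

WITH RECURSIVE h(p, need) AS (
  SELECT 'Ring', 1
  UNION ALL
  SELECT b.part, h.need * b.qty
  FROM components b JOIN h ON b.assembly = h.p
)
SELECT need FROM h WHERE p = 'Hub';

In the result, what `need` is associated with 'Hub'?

6

Base: (Ring, need=1).
Iteration 1: components of {Ring} -> Shaft = 1*2 = 2, Widget = 1*3 = 3.
Iteration 2: components of {Shaft,Widget} -> Hub = 3*2 = 6, Motor = 3*2 = 6.
Iteration 3: components of {Hub,Motor} -> Bracket = 6*5 = 30, Clip = 6*2 = 12.
Iteration 4: components of {Bracket,Clip} -> Frame = 12*4 = 48.
Iteration 5: no further components; recursion stops.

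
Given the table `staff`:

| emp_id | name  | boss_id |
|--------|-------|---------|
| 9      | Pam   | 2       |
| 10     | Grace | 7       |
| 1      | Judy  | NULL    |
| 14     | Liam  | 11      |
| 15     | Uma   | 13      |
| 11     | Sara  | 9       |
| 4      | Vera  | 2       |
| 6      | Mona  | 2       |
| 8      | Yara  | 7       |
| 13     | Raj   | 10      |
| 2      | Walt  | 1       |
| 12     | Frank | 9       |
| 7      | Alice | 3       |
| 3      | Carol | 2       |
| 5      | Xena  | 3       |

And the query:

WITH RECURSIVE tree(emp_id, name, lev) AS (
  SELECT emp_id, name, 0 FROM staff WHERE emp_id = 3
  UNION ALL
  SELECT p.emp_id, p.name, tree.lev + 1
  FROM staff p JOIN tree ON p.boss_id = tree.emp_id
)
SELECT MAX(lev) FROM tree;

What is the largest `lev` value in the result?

4

Base: emp_id=3 (Carol) at lev 0.
Iteration 1: rows with boss_id in {3} -> Xena (id 5, lev 1), Alice (id 7, lev 1).
Iteration 2: rows with boss_id in {5,7} -> Yara (id 8, lev 2), Grace (id 10, lev 2).
Iteration 3: rows with boss_id in {8,10} -> Raj (id 13, lev 3).
Iteration 4: rows with boss_id in {13} -> Uma (id 15, lev 4).
Iteration 5: no rows with boss_id in {15}; recursion stops.
lev values: 0, 1, 1, 2, 2, 3, 4; the maximum is 4.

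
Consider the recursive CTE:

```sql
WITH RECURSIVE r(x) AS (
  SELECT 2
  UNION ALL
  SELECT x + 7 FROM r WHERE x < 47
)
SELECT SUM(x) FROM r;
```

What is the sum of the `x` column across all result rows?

212

Base: x=2.
Iteration 1: 2 < 47 holds -> x = 2 + 7 = 9.
Iteration 2: 9 < 47 holds -> x = 9 + 7 = 16.
Iteration 3: 16 < 47 holds -> x = 16 + 7 = 23.
Iteration 4: 23 < 47 holds -> x = 23 + 7 = 30.
Iteration 5: 30 < 47 holds -> x = 30 + 7 = 37.
Iteration 6: 37 < 47 holds -> x = 37 + 7 = 44.
Iteration 7: 44 < 47 holds -> x = 44 + 7 = 51.
Iteration 8: 51 < 47 fails; recursion stops.
SUM(x) = 2 + 9 + 16 + 23 + 30 + 37 + 44 + 51 = 212.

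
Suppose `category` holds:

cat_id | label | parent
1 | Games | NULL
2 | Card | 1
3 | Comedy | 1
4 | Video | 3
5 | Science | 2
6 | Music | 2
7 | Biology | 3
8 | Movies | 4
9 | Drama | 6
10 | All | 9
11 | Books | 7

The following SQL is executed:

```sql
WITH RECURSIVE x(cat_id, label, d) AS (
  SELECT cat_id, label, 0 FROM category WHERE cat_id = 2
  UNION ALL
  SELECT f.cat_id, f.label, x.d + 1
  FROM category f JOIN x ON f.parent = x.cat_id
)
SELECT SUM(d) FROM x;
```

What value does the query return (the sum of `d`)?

7

Base: cat_id=2 (Card) at d 0.
Iteration 1: rows with parent in {2} -> Science (id 5, d 1), Music (id 6, d 1).
Iteration 2: rows with parent in {5,6} -> Drama (id 9, d 2).
Iteration 3: rows with parent in {9} -> All (id 10, d 3).
Iteration 4: no rows with parent in {10}; recursion stops.
SUM(d) = 0 + 1 + 1 + 2 + 3 = 7.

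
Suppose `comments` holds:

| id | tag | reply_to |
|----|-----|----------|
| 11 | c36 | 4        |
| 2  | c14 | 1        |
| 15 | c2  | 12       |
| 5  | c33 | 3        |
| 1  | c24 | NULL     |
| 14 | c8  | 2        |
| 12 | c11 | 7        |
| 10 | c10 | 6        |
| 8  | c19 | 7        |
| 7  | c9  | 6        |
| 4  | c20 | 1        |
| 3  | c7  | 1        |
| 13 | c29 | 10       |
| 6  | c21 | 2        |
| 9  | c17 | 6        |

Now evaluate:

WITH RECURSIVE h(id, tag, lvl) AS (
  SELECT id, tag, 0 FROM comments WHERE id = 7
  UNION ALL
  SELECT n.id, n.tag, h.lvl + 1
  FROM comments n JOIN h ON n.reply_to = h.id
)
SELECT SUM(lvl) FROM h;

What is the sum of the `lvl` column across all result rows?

4

Base: id=7 (c9) at lvl 0.
Iteration 1: rows with reply_to in {7} -> c19 (id 8, lvl 1), c11 (id 12, lvl 1).
Iteration 2: rows with reply_to in {8,12} -> c2 (id 15, lvl 2).
Iteration 3: no rows with reply_to in {15}; recursion stops.
SUM(lvl) = 0 + 1 + 1 + 2 = 4.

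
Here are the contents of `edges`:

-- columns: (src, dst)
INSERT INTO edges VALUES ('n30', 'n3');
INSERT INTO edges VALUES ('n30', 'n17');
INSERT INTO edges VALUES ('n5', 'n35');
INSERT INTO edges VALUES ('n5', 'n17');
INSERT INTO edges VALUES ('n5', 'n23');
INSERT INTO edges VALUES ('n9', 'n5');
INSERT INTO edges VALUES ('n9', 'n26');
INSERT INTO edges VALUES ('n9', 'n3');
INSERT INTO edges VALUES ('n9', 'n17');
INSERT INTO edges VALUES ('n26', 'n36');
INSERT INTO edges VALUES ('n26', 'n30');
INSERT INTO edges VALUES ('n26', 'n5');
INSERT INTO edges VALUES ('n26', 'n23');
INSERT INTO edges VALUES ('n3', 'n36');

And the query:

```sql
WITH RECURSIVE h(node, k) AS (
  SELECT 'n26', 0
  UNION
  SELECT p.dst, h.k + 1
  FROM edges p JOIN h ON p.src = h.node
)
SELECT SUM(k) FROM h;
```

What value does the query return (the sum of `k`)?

15

Base: (n26, k=0).
Iteration 1: edges from {n26} -> (n23, k=1), (n30, k=1), (n36, k=1), (n5, k=1).
Iteration 2: edges from {n23,n30,n36,n5} -> (n17, k=2), (n23, k=2), (n3, k=2), (n35, k=2). [UNION drops 1 duplicate row(s)]
Iteration 3: edges from {n17,n23,n3,n35} -> (n36, k=3).
Iteration 4: no outgoing edges from {n36}; recursion stops.
SUM(k) = 0 + 1 + 1 + 1 + 1 + 2 + 2 + 2 + 2 + 3 = 15.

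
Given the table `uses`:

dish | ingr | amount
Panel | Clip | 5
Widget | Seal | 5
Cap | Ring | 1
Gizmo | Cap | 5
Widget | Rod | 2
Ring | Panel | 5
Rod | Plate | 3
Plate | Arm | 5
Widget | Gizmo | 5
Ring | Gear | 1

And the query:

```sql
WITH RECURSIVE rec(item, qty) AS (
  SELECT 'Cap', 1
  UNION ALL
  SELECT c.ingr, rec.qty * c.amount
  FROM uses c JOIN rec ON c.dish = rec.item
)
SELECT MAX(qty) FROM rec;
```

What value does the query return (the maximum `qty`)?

Base: (Cap, qty=1).
Iteration 1: components of {Cap} -> Ring = 1*1 = 1.
Iteration 2: components of {Ring} -> Gear = 1*1 = 1, Panel = 1*5 = 5.
Iteration 3: components of {Gear,Panel} -> Clip = 5*5 = 25.
Iteration 4: no further components; recursion stops.
qty values: 1, 1, 5, 1, 25; the maximum is 25.

25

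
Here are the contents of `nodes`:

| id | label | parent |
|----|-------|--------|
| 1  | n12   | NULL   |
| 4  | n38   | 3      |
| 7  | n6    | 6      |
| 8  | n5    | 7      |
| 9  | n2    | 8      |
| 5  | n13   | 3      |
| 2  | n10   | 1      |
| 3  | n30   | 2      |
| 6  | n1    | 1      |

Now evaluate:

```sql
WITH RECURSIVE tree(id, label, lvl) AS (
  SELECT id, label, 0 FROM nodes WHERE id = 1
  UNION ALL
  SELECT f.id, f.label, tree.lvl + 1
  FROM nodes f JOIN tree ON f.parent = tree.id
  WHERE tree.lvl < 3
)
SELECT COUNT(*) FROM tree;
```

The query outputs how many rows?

8

Base: id=1 (n12) at lvl 0.
Iteration 1: rows with parent in {1} -> n10 (id 2, lvl 1), n1 (id 6, lvl 1).
Iteration 2: rows with parent in {2,6} -> n30 (id 3, lvl 2), n6 (id 7, lvl 2).
Iteration 3: rows with parent in {3,7} -> n38 (id 4, lvl 3), n13 (id 5, lvl 3), n5 (id 8, lvl 3).
Iteration 4: lvl < 3 fails for all current rows; recursion stops.
Total rows emitted: 8.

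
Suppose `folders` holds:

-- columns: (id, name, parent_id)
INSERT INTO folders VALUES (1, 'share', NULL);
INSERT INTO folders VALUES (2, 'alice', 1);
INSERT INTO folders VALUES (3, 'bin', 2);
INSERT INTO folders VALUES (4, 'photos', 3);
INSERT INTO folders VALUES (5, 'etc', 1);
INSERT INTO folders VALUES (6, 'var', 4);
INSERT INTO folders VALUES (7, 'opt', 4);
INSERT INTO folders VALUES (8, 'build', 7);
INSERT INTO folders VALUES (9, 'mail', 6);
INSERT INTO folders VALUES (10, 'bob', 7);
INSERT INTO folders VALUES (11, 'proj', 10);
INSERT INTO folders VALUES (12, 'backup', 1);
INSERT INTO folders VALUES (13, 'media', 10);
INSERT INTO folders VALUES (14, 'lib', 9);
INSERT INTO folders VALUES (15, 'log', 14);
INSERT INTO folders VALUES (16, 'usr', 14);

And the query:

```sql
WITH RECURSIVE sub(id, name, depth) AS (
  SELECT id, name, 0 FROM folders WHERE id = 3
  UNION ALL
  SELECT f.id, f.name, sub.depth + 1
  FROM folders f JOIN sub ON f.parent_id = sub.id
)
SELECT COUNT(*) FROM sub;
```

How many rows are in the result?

Base: id=3 (bin) at depth 0.
Iteration 1: rows with parent_id in {3} -> photos (id 4, depth 1).
Iteration 2: rows with parent_id in {4} -> var (id 6, depth 2), opt (id 7, depth 2).
Iteration 3: rows with parent_id in {6,7} -> build (id 8, depth 3), mail (id 9, depth 3), bob (id 10, depth 3).
Iteration 4: rows with parent_id in {8,9,10} -> proj (id 11, depth 4), media (id 13, depth 4), lib (id 14, depth 4).
Iteration 5: rows with parent_id in {11,13,14} -> log (id 15, depth 5), usr (id 16, depth 5).
Iteration 6: no rows with parent_id in {15,16}; recursion stops.
Total rows emitted: 12.

12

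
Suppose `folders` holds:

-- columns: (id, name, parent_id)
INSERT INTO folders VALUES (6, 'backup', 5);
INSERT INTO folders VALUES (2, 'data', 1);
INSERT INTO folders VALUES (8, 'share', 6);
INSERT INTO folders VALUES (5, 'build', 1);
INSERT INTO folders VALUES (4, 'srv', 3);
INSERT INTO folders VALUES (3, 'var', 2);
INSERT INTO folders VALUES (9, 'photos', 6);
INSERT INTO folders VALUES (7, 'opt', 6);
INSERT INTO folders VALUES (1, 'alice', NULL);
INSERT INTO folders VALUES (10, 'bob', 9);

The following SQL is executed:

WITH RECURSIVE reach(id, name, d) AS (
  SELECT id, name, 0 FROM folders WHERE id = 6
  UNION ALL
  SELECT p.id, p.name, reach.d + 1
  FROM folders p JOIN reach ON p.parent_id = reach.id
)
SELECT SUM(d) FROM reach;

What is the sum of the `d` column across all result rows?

Base: id=6 (backup) at d 0.
Iteration 1: rows with parent_id in {6} -> opt (id 7, d 1), share (id 8, d 1), photos (id 9, d 1).
Iteration 2: rows with parent_id in {7,8,9} -> bob (id 10, d 2).
Iteration 3: no rows with parent_id in {10}; recursion stops.
SUM(d) = 0 + 1 + 1 + 1 + 2 = 5.

5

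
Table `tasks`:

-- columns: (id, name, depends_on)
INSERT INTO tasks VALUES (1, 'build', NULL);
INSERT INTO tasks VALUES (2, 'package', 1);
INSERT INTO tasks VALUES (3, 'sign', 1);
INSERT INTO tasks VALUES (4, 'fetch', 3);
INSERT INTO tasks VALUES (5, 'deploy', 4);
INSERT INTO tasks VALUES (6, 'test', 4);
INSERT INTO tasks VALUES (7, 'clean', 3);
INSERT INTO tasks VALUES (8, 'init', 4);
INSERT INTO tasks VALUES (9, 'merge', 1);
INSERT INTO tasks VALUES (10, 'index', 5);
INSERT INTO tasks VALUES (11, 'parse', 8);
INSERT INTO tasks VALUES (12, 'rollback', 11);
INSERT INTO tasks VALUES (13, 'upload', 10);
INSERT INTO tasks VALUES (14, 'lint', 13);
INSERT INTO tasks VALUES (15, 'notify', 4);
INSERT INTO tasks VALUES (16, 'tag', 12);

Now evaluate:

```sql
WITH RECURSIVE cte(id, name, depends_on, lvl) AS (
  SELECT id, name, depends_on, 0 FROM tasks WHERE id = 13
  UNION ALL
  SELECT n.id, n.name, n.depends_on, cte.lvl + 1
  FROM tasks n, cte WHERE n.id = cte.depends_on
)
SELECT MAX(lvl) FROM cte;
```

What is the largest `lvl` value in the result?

5

Base: id=13 (upload), depends_on=10, lvl 0.
Iteration 1: join on id=10 -> index (id 10, depends_on=5, lvl 1).
Iteration 2: join on id=5 -> deploy (id 5, depends_on=4, lvl 2).
Iteration 3: join on id=4 -> fetch (id 4, depends_on=3, lvl 3).
Iteration 4: join on id=3 -> sign (id 3, depends_on=1, lvl 4).
Iteration 5: join on id=1 -> build (id 1, depends_on=NULL, lvl 5).
Iteration 6: depends_on is NULL; no match; recursion stops.
lvl values: 0, 1, 2, 3, 4, 5; the maximum is 5.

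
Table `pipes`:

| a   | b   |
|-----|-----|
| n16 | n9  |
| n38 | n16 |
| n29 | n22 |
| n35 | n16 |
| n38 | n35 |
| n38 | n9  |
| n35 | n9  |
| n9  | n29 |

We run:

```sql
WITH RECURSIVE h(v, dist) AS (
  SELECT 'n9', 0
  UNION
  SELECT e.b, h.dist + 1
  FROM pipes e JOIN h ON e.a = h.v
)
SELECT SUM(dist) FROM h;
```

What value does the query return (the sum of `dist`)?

Base: (n9, dist=0).
Iteration 1: edges from {n9} -> (n29, dist=1).
Iteration 2: edges from {n29} -> (n22, dist=2).
Iteration 3: no outgoing edges from {n22}; recursion stops.
SUM(dist) = 0 + 1 + 2 = 3.

3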